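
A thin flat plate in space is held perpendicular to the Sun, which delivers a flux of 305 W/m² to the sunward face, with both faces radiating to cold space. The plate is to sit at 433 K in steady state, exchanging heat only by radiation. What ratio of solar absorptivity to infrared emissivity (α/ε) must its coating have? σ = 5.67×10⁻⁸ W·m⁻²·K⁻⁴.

α/ε ≈ 13.1

Balance: αS·A = εσ·2A·T⁴ ⇒ α/ε = 2σT⁴/S.
α/ε = 2·5.67×10⁻⁸·(433)⁴/305 = 2·5.67×10⁻⁸·3.515×10¹⁰/305.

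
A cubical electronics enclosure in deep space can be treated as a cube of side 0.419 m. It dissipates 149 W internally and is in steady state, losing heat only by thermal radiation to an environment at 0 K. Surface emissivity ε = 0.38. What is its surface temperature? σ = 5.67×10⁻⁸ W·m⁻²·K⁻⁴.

Steady state: internal power = radiated power, P = εσA T⁴.
Radiating area A = 6L² = 1.053 m².
T⁴ = P/(εσA) = 149/(0.38·5.67×10⁻⁸·1.053) = 6.565×10⁹ K⁴.
T = (6.565×10⁹)^(1/4).

T ≈ 285 K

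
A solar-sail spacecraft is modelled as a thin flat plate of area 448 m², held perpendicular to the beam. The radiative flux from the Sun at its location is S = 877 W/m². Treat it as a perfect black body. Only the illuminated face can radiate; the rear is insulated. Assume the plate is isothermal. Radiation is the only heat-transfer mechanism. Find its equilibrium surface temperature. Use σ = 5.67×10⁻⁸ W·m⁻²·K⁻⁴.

At equilibrium, absorbed power = emitted power.
Absorbing cross-section = A = 448.0 m²; emitting surface = A = 448.0 m² (ratio 1).
S·A_cross = εσ·A_surf·T⁴  ⇒  T⁴ = S/(1σ).
T⁴ = 1.00·877/(1·5.67×10⁻⁸) = 1.547×10¹⁰ K⁴.
T = (1.547×10¹⁰)^(1/4).

T ≈ 353 K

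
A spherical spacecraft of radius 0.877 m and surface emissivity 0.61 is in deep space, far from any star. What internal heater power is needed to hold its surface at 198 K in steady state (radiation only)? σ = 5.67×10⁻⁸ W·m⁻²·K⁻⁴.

P = εσ·4πr²·T⁴.
4πr² = 9.665 m²; T⁴ = 1.537×10⁹ K⁴.
P = 0.61·5.67×10⁻⁸·9.665·1.537×10⁹.

P ≈ 514 W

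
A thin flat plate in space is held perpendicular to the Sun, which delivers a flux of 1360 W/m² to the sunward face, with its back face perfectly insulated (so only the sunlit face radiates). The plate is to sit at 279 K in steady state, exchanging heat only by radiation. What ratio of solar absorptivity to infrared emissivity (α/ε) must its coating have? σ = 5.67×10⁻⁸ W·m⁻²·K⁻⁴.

Balance: αS·A = εσ·1A·T⁴ ⇒ α/ε = σT⁴/S.
α/ε = 5.67×10⁻⁸·(279)⁴/1360 = 5.67×10⁻⁸·6.059×10⁹/1360.

α/ε ≈ 0.253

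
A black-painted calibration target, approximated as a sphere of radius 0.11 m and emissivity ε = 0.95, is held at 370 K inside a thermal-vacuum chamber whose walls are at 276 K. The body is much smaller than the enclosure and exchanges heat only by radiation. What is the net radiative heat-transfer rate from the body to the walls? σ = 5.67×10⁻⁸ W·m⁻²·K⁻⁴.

For a small grey body in a large enclosure: P_net = εσA(T_body⁴ − T_wall⁴).
A = 4πr² = 0.1521 m²; T_body⁴ − T_wall⁴ = 1.874×10¹⁰ − 5.803×10⁹ = 1.294×10¹⁰ K⁴.
|P_net| = 0.95·5.67×10⁻⁸·0.1521·1.294×10¹⁰.

P_net ≈ 106 W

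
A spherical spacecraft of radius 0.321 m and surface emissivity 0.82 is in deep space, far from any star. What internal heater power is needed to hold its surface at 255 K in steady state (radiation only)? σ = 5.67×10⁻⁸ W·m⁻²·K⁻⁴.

P = εσ·4πr²·T⁴.
4πr² = 1.295 m²; T⁴ = 4.228×10⁹ K⁴.
P = 0.82·5.67×10⁻⁸·1.295·4.228×10⁹.

P ≈ 255 W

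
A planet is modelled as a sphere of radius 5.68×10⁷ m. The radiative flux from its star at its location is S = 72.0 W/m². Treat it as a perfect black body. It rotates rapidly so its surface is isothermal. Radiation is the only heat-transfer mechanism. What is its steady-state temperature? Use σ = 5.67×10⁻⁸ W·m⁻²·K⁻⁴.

T ≈ 133 K

At equilibrium, absorbed power = emitted power.
Absorbing cross-section = πr² = 1.014×10¹⁶ m²; emitting surface = 4πr² = 4.054×10¹⁶ m² (ratio 4).
S·A_cross = εσ·A_surf·T⁴  ⇒  T⁴ = S/(4σ).
T⁴ = 1.00·72.0/(4·5.67×10⁻⁸) = 3.175×10⁸ K⁴.
T = (3.175×10⁸)^(1/4).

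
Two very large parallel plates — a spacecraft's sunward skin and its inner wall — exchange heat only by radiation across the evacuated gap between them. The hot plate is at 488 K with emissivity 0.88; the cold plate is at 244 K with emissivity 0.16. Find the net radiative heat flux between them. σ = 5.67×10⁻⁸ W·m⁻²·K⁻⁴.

For two infinite grey parallel plates, q = σ(T₁⁴ − T₂⁴)/(1/ε₁ + 1/ε₂ − 1).
T₁⁴ − T₂⁴ = 5.671×10¹⁰ − 3.545×10⁹ = 5.317×10¹⁰ K⁴.
1/ε₁ + 1/ε₂ − 1 = 1.136 + 6.250 − 1 = 6.386.
q = 5.67×10⁻⁸ × 5.317×10¹⁰ / 6.386.

q ≈ 472 W/m²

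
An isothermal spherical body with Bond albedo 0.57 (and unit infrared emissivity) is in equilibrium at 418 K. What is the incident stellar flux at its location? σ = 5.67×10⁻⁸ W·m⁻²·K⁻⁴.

S ≈ 16100 W/m²

(1−a)S·πr² = σ·4πr²·T⁴ ⇒ S = 4σT⁴/(1−a).
S = 4·5.67×10⁻⁸·3.053×10¹⁰/0.430.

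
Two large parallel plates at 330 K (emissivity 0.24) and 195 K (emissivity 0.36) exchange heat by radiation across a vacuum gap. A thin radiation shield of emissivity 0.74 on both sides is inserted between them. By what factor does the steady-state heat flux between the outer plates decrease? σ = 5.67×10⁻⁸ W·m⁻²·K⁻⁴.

factor ≈ 1.29

Without shield: q₀ = σΔ(T⁴)/(1/ε₁+1/ε₂−1) with denominator 5.944.
With shield the two gaps are in series; the resistances add: (1/ε₁+1/ε_s−1)+(1/ε_s+1/ε₂−1) = 4.518+3.129 = 7.647.
Heat-flux ratio q₀/q = 7.647/5.944.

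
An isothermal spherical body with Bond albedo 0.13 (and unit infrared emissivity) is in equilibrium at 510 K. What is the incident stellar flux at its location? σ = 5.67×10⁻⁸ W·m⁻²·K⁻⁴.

(1−a)S·πr² = σ·4πr²·T⁴ ⇒ S = 4σT⁴/(1−a).
S = 4·5.67×10⁻⁸·6.765×10¹⁰/0.870.

S ≈ 17600 W/m²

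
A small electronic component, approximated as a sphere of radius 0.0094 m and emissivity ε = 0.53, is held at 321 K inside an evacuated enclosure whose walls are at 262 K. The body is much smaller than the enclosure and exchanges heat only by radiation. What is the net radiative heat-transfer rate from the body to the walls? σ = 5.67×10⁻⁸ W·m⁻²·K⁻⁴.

P_net ≈ 0.197 W

For a small grey body in a large enclosure: P_net = εσA(T_body⁴ − T_wall⁴).
A = 4πr² = 0.001110 m²; T_body⁴ − T_wall⁴ = 1.062×10¹⁰ − 4.712×10⁹ = 5.905×10⁹ K⁴.
|P_net| = 0.53·5.67×10⁻⁸·0.001110·5.905×10⁹.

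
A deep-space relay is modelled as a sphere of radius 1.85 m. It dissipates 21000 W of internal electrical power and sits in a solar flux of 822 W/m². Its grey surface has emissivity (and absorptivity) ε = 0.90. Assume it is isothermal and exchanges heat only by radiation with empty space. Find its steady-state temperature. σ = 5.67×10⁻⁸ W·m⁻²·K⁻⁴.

T ≈ 339 K

At steady state, absorbed solar power + internal power = radiated power.
Absorbed: α·S·A_cross = 0.90·822·10.75 = 7954 W (cross-section πr²).
Total input = 7954 + 21000 = 28950 W.
Radiated: εσ·A_surf·T⁴ with A_surf = 4πr² = 43.01 m².
T⁴ = 28950/(0.90·5.67×10⁻⁸·43.01) = 1.319×10¹⁰ K⁴.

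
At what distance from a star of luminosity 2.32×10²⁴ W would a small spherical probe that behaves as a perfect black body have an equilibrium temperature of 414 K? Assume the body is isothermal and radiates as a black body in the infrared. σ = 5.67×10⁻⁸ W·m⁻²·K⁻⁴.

d ≈ 5.26×10⁹ m

For an isothermal black-emitting sphere, (1−a)S·πr² = σ·4πr²·T⁴ ⇒ S = 4σT⁴/(1−a).
S = 4·5.67×10⁻⁸·(414)⁴/1.00 = 6663 W/m².
Flux falls as S = L/(4πd²), so d = √(L/(4πS)) = √(2.32×10²⁴/(4π·6663)).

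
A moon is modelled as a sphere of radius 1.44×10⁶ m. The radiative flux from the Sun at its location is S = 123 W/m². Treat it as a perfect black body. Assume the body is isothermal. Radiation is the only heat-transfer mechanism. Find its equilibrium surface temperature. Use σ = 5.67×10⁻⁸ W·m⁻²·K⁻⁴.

T ≈ 153 K

At equilibrium, absorbed power = emitted power.
Absorbing cross-section = πr² = 6.514×10¹² m²; emitting surface = 4πr² = 2.606×10¹³ m² (ratio 4).
S·A_cross = εσ·A_surf·T⁴  ⇒  T⁴ = S/(4σ).
T⁴ = 1.00·123/(4·5.67×10⁻⁸) = 5.423×10⁸ K⁴.
T = (5.423×10⁸)^(1/4).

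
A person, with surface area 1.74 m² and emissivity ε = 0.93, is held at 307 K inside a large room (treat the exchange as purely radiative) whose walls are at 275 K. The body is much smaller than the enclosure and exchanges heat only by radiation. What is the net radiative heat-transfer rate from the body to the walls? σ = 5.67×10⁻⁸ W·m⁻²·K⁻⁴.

For a small grey body in a large enclosure: P_net = εσA(T_body⁴ − T_wall⁴).
A = 1.74 m²; T_body⁴ − T_wall⁴ = 8.883×10⁹ − 5.719×10⁹ = 3.164×10⁹ K⁴.
|P_net| = 0.93·5.67×10⁻⁸·1.740·3.164×10⁹.

P_net ≈ 290 W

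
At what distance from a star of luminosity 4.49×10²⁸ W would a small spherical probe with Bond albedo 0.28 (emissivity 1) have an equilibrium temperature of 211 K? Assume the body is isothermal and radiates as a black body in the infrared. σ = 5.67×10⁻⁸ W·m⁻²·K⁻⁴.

For an isothermal black-emitting sphere, (1−a)S·πr² = σ·4πr²·T⁴ ⇒ S = 4σT⁴/(1−a).
S = 4·5.67×10⁻⁸·(211)⁴/0.720 = 624.4 W/m².
Flux falls as S = L/(4πd²), so d = √(L/(4πS)) = √(4.49×10²⁸/(4π·624.4)).

d ≈ 2.39×10¹² m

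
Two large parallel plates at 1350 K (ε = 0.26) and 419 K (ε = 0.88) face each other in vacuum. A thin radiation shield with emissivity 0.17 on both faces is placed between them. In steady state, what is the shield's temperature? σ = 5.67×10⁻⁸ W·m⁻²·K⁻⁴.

T_s ≈ 1080 K

In steady state the net flux on the hot side equals that on the cold side.
σ(T₁⁴−T_s⁴)/D₁ = σ(T_s⁴−T₂⁴)/D₂, with D₁ = 1/ε₁+1/ε_s−1 = 8.729, D₂ = 1/ε_s+1/ε₂−1 = 6.019.
Solve for T_s⁴: T_s⁴ = (D₂·T₁⁴ + D₁·T₂⁴)/(D₁+D₂) = 1.374×10¹² K⁴.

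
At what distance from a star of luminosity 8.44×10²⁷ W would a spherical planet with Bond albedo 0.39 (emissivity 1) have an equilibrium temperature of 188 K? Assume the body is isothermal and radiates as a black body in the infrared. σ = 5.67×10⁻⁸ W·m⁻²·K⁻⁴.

d ≈ 1.20×10¹² m

For an isothermal black-emitting sphere, (1−a)S·πr² = σ·4πr²·T⁴ ⇒ S = 4σT⁴/(1−a).
S = 4·5.67×10⁻⁸·(188)⁴/0.610 = 464.5 W/m².
Flux falls as S = L/(4πd²), so d = √(L/(4πS)) = √(8.44×10²⁷/(4π·464.5)).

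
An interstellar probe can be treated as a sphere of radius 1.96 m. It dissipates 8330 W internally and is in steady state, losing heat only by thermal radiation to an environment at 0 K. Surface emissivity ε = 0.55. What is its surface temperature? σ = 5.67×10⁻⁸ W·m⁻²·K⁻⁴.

Steady state: internal power = radiated power, P = εσA T⁴.
Radiating area A = 4πr² = 48.27 m².
T⁴ = P/(εσA) = 8330/(0.55·5.67×10⁻⁸·48.27) = 5.533×10⁹ K⁴.
T = (5.533×10⁹)^(1/4).

T ≈ 273 K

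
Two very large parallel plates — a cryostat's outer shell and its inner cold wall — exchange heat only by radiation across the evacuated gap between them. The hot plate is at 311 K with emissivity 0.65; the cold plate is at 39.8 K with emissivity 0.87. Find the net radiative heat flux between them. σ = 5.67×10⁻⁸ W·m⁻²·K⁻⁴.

q ≈ 314 W/m²

For two infinite grey parallel plates, q = σ(T₁⁴ − T₂⁴)/(1/ε₁ + 1/ε₂ − 1).
T₁⁴ − T₂⁴ = 9.355×10⁹ − 2.509×10⁶ = 9.352×10⁹ K⁴.
1/ε₁ + 1/ε₂ − 1 = 1.538 + 1.149 − 1 = 1.688.
q = 5.67×10⁻⁸ × 9.352×10⁹ / 1.688.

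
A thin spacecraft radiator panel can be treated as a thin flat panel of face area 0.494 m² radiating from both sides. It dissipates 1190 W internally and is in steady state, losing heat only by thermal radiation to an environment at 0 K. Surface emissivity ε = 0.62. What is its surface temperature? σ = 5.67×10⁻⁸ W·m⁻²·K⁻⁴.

T ≈ 430 K

Steady state: internal power = radiated power, P = εσA T⁴.
Radiating area A = 2·0.494 = 0.9880 m².
T⁴ = P/(εσA) = 1190/(0.62·5.67×10⁻⁸·0.9880) = 3.426×10¹⁰ K⁴.
T = (3.426×10¹⁰)^(1/4).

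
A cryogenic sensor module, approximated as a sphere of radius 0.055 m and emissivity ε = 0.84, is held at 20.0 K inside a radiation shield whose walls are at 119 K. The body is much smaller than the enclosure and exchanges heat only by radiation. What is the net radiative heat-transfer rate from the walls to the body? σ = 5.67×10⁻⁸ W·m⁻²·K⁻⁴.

For a small grey body in a large enclosure: P_net = εσA(T_body⁴ − T_wall⁴).
A = 4πr² = 0.03801 m²; T_body⁴ − T_wall⁴ = 1.600×10⁵ − 2.005×10⁸ = -2.004×10⁸ K⁴.
|P_net| = 0.84·5.67×10⁻⁸·0.03801·2.004×10⁸.

P_net ≈ 0.363 W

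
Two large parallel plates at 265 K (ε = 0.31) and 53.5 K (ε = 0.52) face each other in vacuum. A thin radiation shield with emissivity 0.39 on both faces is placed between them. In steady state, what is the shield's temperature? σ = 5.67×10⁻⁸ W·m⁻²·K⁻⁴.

T_s ≈ 214 K

In steady state the net flux on the hot side equals that on the cold side.
σ(T₁⁴−T_s⁴)/D₁ = σ(T_s⁴−T₂⁴)/D₂, with D₁ = 1/ε₁+1/ε_s−1 = 4.790, D₂ = 1/ε_s+1/ε₂−1 = 3.487.
Solve for T_s⁴: T_s⁴ = (D₂·T₁⁴ + D₁·T₂⁴)/(D₁+D₂) = 2.082×10⁹ K⁴.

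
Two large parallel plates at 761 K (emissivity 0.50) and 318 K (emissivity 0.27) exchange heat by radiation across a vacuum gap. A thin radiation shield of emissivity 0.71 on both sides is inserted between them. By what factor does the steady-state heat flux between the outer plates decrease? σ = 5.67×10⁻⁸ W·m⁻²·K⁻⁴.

factor ≈ 1.39

Without shield: q₀ = σΔ(T⁴)/(1/ε₁+1/ε₂−1) with denominator 4.704.
With shield the two gaps are in series; the resistances add: (1/ε₁+1/ε_s−1)+(1/ε_s+1/ε₂−1) = 2.408+4.112 = 6.521.
Heat-flux ratio q₀/q = 6.521/4.704.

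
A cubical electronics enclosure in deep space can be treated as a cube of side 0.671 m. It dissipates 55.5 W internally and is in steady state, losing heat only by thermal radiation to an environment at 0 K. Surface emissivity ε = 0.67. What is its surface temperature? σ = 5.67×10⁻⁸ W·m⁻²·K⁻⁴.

T ≈ 152 K

Steady state: internal power = radiated power, P = εσA T⁴.
Radiating area A = 6L² = 2.701 m².
T⁴ = P/(εσA) = 55.5/(0.67·5.67×10⁻⁸·2.701) = 5.408×10⁸ K⁴.
T = (5.408×10⁸)^(1/4).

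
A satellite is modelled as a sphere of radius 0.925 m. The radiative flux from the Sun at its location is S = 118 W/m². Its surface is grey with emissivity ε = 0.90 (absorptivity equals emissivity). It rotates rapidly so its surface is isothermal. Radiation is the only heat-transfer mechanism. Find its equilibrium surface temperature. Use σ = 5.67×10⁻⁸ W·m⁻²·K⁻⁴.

At equilibrium, absorbed power = emitted power.
Absorbing cross-section = πr² = 2.688 m²; emitting surface = 4πr² = 10.75 m² (ratio 4).
εS·A_cross = εσ·A_surf·T⁴  ⇒  T⁴ = S/(4σ)   (ε cancels).
T⁴ = 118/(4·5.67×10⁻⁸) = 5.203×10⁸ K⁴.
T = (5.203×10⁸)^(1/4).

T ≈ 151 K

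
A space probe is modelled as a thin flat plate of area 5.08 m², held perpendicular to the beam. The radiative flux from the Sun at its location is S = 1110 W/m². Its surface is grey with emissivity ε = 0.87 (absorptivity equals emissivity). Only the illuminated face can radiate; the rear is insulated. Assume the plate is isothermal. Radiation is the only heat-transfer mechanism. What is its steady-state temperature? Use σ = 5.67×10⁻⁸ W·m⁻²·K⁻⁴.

At equilibrium, absorbed power = emitted power.
Absorbing cross-section = A = 5.080 m²; emitting surface = A = 5.080 m² (ratio 1).
εS·A_cross = εσ·A_surf·T⁴  ⇒  T⁴ = S/(1σ)   (ε cancels).
T⁴ = 1110/(1·5.67×10⁻⁸) = 1.958×10¹⁰ K⁴.
T = (1.958×10¹⁰)^(1/4).

T ≈ 374 K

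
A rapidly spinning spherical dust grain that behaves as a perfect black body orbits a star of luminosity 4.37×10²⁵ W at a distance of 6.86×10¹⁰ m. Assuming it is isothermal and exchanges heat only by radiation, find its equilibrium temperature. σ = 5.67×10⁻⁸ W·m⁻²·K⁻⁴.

T ≈ 239 K

First find the stellar flux at distance d: S = L/(4πd²) = 4.37×10²⁵/(4π·(6.86×10¹⁰)²) = 739.0 W/m².
For an isothermal sphere, absorbed (1−a)S·πr² = emitted σ·4πr²·T⁴, so T⁴ = (1−a)S/(4σ).
T⁴ = 1.00·739.0/(4·5.67×10⁻⁸) = 3.258×10⁹ K⁴.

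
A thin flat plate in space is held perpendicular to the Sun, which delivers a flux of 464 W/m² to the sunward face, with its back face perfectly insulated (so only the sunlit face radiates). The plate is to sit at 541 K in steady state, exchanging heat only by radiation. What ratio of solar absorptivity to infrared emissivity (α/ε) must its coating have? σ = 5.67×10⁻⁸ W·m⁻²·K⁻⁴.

α/ε ≈ 10.5

Balance: αS·A = εσ·1A·T⁴ ⇒ α/ε = σT⁴/S.
α/ε = 5.67×10⁻⁸·(541)⁴/464 = 5.67×10⁻⁸·8.566×10¹⁰/464.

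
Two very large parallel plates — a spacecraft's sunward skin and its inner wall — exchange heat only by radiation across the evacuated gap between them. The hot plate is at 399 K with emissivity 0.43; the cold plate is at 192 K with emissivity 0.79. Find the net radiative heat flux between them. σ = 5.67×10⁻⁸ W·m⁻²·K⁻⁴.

For two infinite grey parallel plates, q = σ(T₁⁴ − T₂⁴)/(1/ε₁ + 1/ε₂ − 1).
T₁⁴ − T₂⁴ = 2.534×10¹⁰ − 1.359×10⁹ = 2.399×10¹⁰ K⁴.
1/ε₁ + 1/ε₂ − 1 = 2.326 + 1.266 − 1 = 2.591.
q = 5.67×10⁻⁸ × 2.399×10¹⁰ / 2.591.

q ≈ 525 W/m²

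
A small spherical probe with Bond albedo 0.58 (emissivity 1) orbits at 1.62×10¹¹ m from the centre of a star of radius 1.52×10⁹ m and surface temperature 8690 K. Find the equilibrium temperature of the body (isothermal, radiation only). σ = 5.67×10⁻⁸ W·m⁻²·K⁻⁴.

T ≈ 479 K

The star's surface emits σT_*⁴; at distance d the flux is S = σT_*⁴(R_*/d)².
S = 5.67×10⁻⁸·(8690)⁴·(1.52×10⁹/1.62×10¹¹)² = 28470 W/m².
For an isothermal sphere T⁴ = (1−a)S/(4σ) = 5.271×10¹⁰ K⁴.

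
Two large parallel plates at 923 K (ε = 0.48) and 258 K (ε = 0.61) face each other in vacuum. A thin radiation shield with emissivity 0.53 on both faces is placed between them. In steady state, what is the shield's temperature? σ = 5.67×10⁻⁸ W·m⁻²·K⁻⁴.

In steady state the net flux on the hot side equals that on the cold side.
σ(T₁⁴−T_s⁴)/D₁ = σ(T_s⁴−T₂⁴)/D₂, with D₁ = 1/ε₁+1/ε_s−1 = 2.970, D₂ = 1/ε_s+1/ε₂−1 = 2.526.
Solve for T_s⁴: T_s⁴ = (D₂·T₁⁴ + D₁·T₂⁴)/(D₁+D₂) = 3.360×10¹¹ K⁴.

T_s ≈ 761 K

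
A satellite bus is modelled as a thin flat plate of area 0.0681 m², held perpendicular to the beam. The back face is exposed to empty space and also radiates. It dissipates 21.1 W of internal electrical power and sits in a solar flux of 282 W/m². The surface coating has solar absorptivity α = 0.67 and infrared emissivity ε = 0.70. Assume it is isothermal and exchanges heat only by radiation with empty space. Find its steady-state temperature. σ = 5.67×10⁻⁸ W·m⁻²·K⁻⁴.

At steady state, absorbed solar power + internal power = radiated power.
Absorbed: α·S·A_cross = 0.67·282·0.06810 = 12.87 W (cross-section A).
Total input = 12.87 + 21.1 = 33.97 W.
Radiated: εσ·A_surf·T⁴ with A_surf = 2A = 0.1362 m².
T⁴ = 33.97/(0.70·5.67×10⁻⁸·0.1362) = 6.283×10⁹ K⁴.

T ≈ 282 K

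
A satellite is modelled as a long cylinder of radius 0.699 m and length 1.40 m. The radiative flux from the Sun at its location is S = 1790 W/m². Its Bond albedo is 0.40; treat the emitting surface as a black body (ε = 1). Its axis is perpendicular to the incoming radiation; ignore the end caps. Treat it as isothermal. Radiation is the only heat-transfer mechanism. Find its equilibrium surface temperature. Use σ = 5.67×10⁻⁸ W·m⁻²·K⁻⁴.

T ≈ 279 K

At equilibrium, absorbed power = emitted power.
Absorbing cross-section = 2rL = 1.957 m²; emitting surface = 2πrL = 6.149 m² (ratio π).
(1−a)S·A_cross = εσ·A_surf·T⁴  ⇒  T⁴ = (1−a)S/(πσ).
T⁴ = 0.600·1790/(π·5.67×10⁻⁸) = 6.029×10⁹ K⁴.
T = (6.029×10⁹)^(1/4).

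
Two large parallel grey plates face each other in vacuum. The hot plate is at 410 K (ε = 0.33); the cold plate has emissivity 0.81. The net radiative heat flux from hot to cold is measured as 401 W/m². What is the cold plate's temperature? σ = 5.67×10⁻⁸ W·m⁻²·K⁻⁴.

T₂ ≈ 268 K

q = σ(T₁⁴ − T₂⁴)/(1/ε₁ + 1/ε₂ − 1); denominator = 3.265.
T₂⁴ = T₁⁴ − q·(1/ε₁+1/ε₂−1)/σ = 2.826×10¹⁰ − 401·3.265/5.67×10⁻⁸
    = 5.167×10⁹ K⁴.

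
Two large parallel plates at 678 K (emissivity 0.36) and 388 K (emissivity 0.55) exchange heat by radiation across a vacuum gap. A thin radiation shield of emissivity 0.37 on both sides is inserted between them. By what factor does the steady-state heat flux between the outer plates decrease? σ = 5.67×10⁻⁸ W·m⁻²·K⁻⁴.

Without shield: q₀ = σΔ(T⁴)/(1/ε₁+1/ε₂−1) with denominator 3.596.
With shield the two gaps are in series; the resistances add: (1/ε₁+1/ε_s−1)+(1/ε_s+1/ε₂−1) = 4.480+3.521 = 8.001.
Heat-flux ratio q₀/q = 8.001/3.596.

factor ≈ 2.23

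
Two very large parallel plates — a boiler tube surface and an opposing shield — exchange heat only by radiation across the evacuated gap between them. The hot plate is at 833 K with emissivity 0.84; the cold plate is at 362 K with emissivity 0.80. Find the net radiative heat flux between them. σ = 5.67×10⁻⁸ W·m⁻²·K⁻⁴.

q ≈ 18300 W/m²

For two infinite grey parallel plates, q = σ(T₁⁴ − T₂⁴)/(1/ε₁ + 1/ε₂ − 1).
T₁⁴ − T₂⁴ = 4.815×10¹¹ − 1.717×10¹⁰ = 4.643×10¹¹ K⁴.
1/ε₁ + 1/ε₂ − 1 = 1.190 + 1.250 − 1 = 1.440.
q = 5.67×10⁻⁸ × 4.643×10¹¹ / 1.440.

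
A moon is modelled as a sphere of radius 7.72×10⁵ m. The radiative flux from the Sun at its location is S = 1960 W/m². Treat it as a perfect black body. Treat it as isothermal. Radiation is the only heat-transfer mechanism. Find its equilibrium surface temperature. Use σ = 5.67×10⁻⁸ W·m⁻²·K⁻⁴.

At equilibrium, absorbed power = emitted power.
Absorbing cross-section = πr² = 1.872×10¹² m²; emitting surface = 4πr² = 7.489×10¹² m² (ratio 4).
S·A_cross = εσ·A_surf·T⁴  ⇒  T⁴ = S/(4σ).
T⁴ = 1.00·1960/(4·5.67×10⁻⁸) = 8.642×10⁹ K⁴.
T = (8.642×10⁹)^(1/4).

T ≈ 305 K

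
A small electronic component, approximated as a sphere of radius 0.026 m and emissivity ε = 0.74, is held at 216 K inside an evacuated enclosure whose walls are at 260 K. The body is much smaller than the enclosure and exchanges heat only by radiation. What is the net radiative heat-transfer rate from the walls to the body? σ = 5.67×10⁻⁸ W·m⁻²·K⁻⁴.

P_net ≈ 0.853 W

For a small grey body in a large enclosure: P_net = εσA(T_body⁴ − T_wall⁴).
A = 4πr² = 0.008495 m²; T_body⁴ − T_wall⁴ = 2.177×10⁹ − 4.570×10⁹ = -2.393×10⁹ K⁴.
|P_net| = 0.74·5.67×10⁻⁸·0.008495·2.393×10⁹.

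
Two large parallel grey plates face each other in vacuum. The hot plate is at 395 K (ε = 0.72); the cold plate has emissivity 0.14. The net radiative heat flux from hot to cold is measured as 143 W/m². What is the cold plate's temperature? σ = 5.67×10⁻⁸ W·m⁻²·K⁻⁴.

T₂ ≈ 270 K

q = σ(T₁⁴ − T₂⁴)/(1/ε₁ + 1/ε₂ − 1); denominator = 7.532.
T₂⁴ = T₁⁴ − q·(1/ε₁+1/ε₂−1)/σ = 2.434×10¹⁰ − 143·7.532/5.67×10⁻⁸
    = 5.348×10⁹ K⁴.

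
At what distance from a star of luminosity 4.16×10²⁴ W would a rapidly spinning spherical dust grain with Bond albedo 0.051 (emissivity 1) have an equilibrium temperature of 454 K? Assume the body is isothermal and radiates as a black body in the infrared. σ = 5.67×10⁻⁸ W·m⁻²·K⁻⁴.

d ≈ 5.71×10⁹ m

For an isothermal black-emitting sphere, (1−a)S·πr² = σ·4πr²·T⁴ ⇒ S = 4σT⁴/(1−a).
S = 4·5.67×10⁻⁸·(454)⁴/0.949 = 10150 W/m².
Flux falls as S = L/(4πd²), so d = √(L/(4πS)) = √(4.16×10²⁴/(4π·10150)).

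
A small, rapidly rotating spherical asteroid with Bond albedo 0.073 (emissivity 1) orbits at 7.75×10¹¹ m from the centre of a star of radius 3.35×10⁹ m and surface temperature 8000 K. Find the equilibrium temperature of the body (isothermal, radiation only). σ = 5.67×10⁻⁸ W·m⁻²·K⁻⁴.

The star's surface emits σT_*⁴; at distance d the flux is S = σT_*⁴(R_*/d)².
S = 5.67×10⁻⁸·(8000)⁴·(3.35×10⁹/7.75×10¹¹)² = 4339 W/m².
For an isothermal sphere T⁴ = (1−a)S/(4σ) = 1.774×10¹⁰ K⁴.

T ≈ 365 K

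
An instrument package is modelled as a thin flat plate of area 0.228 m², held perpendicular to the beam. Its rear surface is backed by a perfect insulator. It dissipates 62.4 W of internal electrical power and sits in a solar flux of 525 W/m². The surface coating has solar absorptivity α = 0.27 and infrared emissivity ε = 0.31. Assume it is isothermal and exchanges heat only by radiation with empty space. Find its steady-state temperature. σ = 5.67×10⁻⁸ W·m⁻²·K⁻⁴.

T ≈ 392 K

At steady state, absorbed solar power + internal power = radiated power.
Absorbed: α·S·A_cross = 0.27·525·0.2280 = 32.32 W (cross-section A).
Total input = 32.32 + 62.4 = 94.72 W.
Radiated: εσ·A_surf·T⁴ with A_surf = A = 0.2280 m².
T⁴ = 94.72/(0.31·5.67×10⁻⁸·0.2280) = 2.364×10¹⁰ K⁴.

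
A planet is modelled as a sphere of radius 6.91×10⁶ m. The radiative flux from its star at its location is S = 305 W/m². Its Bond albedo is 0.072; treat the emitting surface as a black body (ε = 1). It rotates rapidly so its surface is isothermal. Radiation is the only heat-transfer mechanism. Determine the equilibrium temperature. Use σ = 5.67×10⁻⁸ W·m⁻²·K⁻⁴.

T ≈ 188 K

At equilibrium, absorbed power = emitted power.
Absorbing cross-section = πr² = 1.500×10¹⁴ m²; emitting surface = 4πr² = 6.000×10¹⁴ m² (ratio 4).
(1−a)S·A_cross = εσ·A_surf·T⁴  ⇒  T⁴ = (1−a)S/(4σ).
T⁴ = 0.928·305/(4·5.67×10⁻⁸) = 1.248×10⁹ K⁴.
T = (1.248×10⁹)^(1/4).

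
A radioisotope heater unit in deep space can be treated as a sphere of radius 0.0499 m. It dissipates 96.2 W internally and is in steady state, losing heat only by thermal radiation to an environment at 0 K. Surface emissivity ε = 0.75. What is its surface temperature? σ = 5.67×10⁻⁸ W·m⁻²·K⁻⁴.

T ≈ 519 K

Steady state: internal power = radiated power, P = εσA T⁴.
Radiating area A = 4πr² = 0.03129 m².
T⁴ = P/(εσA) = 96.2/(0.75·5.67×10⁻⁸·0.03129) = 7.230×10¹⁰ K⁴.
T = (7.230×10¹⁰)^(1/4).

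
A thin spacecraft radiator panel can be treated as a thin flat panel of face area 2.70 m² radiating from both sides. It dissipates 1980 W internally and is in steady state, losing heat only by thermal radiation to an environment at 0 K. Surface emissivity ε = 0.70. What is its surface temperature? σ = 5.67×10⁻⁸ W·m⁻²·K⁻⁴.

T ≈ 310 K

Steady state: internal power = radiated power, P = εσA T⁴.
Radiating area A = 2·2.70 = 5.400 m².
T⁴ = P/(εσA) = 1980/(0.70·5.67×10⁻⁸·5.400) = 9.238×10⁹ K⁴.
T = (9.238×10⁹)^(1/4).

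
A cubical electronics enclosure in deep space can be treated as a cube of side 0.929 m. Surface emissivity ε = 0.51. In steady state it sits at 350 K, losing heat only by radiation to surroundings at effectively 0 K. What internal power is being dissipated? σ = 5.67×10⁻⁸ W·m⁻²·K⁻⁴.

Steady state: P = εσA T⁴.
A = 6L² = 5.178 m²; T⁴ = (350)⁴ = 1.501×10¹⁰ K⁴.
P = 0.51 × 5.67×10⁻⁸ × 5.178 × 1.501×10¹⁰.

P ≈ 2250 W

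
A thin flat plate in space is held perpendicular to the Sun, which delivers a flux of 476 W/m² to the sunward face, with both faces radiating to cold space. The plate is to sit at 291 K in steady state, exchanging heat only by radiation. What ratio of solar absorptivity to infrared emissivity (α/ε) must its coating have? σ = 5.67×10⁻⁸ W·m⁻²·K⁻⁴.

Balance: αS·A = εσ·2A·T⁴ ⇒ α/ε = 2σT⁴/S.
α/ε = 2·5.67×10⁻⁸·(291)⁴/476 = 2·5.67×10⁻⁸·7.171×10⁹/476.

α/ε ≈ 1.71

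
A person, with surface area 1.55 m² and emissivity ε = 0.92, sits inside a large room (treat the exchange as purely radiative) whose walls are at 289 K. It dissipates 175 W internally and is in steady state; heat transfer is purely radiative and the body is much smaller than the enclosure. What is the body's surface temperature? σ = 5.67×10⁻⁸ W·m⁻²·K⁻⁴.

For a small grey body in a large enclosure, net radiated power = εσA(T⁴ − T_w⁴).
Steady state: P = εσA(T⁴ − T_w⁴) with A = 1.55 m².
T⁴ = P/(εσA) + T_w⁴ = 175/(0.92·5.67×10⁻⁸·1.550) + (289)⁴
    = 2.164×10⁹ + 6.976×10⁹ = 9.140×10⁹ K⁴.

T ≈ 309 K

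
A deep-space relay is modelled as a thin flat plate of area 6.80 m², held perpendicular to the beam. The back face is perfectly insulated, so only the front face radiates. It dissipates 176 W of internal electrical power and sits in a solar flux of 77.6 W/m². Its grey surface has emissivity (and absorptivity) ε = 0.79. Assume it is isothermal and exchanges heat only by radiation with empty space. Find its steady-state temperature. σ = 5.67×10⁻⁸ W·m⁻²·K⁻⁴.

At steady state, absorbed solar power + internal power = radiated power.
Absorbed: α·S·A_cross = 0.79·77.6·6.800 = 416.9 W (cross-section A).
Total input = 416.9 + 176 = 592.9 W.
Radiated: εσ·A_surf·T⁴ with A_surf = A = 6.800 m².
T⁴ = 592.9/(0.79·5.67×10⁻⁸·6.800) = 1.946×10⁹ K⁴.

T ≈ 210 K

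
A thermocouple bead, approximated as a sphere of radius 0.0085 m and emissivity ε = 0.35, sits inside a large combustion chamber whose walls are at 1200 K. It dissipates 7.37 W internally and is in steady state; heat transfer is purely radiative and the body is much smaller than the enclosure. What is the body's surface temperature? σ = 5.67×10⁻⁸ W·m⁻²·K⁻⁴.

For a small grey body in a large enclosure, net radiated power = εσA(T⁴ − T_w⁴).
Steady state: P = εσA(T⁴ − T_w⁴) with A = 4πr² = 9.079×10⁻⁴ m².
T⁴ = P/(εσA) + T_w⁴ = 7.37/(0.35·5.67×10⁻⁸·9.079×10⁻⁴) + (1200)⁴
    = 4.090×10¹¹ + 2.074×10¹² = 2.483×10¹² K⁴.

T ≈ 1260 K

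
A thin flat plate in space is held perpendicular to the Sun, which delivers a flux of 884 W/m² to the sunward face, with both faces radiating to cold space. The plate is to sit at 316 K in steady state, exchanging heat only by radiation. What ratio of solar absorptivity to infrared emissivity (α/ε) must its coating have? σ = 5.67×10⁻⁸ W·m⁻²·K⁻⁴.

α/ε ≈ 1.28

Balance: αS·A = εσ·2A·T⁴ ⇒ α/ε = 2σT⁴/S.
α/ε = 2·5.67×10⁻⁸·(316)⁴/884 = 2·5.67×10⁻⁸·9.971×10⁹/884.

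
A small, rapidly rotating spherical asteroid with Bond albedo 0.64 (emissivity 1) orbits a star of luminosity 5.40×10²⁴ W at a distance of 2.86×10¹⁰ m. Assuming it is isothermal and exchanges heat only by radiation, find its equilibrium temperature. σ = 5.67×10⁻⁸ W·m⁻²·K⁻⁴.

T ≈ 170 K

First find the stellar flux at distance d: S = L/(4πd²) = 5.40×10²⁴/(4π·(2.86×10¹⁰)²) = 525.4 W/m².
For an isothermal sphere, absorbed (1−a)S·πr² = emitted σ·4πr²·T⁴, so T⁴ = (1−a)S/(4σ).
T⁴ = 0.360·525.4/(4·5.67×10⁻⁸) = 8.339×10⁸ K⁴.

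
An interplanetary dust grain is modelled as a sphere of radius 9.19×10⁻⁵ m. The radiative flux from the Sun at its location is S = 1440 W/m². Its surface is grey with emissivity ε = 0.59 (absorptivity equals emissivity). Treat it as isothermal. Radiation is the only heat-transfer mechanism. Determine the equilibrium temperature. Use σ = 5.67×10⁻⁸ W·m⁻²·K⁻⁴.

At equilibrium, absorbed power = emitted power.
Absorbing cross-section = πr² = 2.653×10⁻⁸ m²; emitting surface = 4πr² = 1.061×10⁻⁷ m² (ratio 4).
εS·A_cross = εσ·A_surf·T⁴  ⇒  T⁴ = S/(4σ)   (ε cancels).
T⁴ = 1440/(4·5.67×10⁻⁸) = 6.349×10⁹ K⁴.
T = (6.349×10⁹)^(1/4).

T ≈ 282 K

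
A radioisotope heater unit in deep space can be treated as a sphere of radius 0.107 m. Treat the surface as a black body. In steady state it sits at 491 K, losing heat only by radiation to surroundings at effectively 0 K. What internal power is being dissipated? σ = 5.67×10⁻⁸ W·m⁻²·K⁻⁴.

P ≈ 474 W

Steady state: P = εσA T⁴.
A = 4πr² = 0.1439 m²; T⁴ = (491)⁴ = 5.812×10¹⁰ K⁴.
P = 1.0 × 5.67×10⁻⁸ × 0.1439 × 5.812×10¹⁰.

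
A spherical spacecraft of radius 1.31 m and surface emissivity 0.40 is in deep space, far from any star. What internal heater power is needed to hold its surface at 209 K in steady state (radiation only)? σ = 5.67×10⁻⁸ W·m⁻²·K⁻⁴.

P ≈ 933 W

P = εσ·4πr²·T⁴.
4πr² = 21.57 m²; T⁴ = 1.908×10⁹ K⁴.
P = 0.40·5.67×10⁻⁸·21.57·1.908×10⁹.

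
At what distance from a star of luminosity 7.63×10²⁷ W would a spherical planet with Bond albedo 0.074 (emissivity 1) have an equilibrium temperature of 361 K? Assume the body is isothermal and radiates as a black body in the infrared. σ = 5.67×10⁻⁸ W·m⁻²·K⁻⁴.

For an isothermal black-emitting sphere, (1−a)S·πr² = σ·4πr²·T⁴ ⇒ S = 4σT⁴/(1−a).
S = 4·5.67×10⁻⁸·(361)⁴/0.926 = 4160 W/m².
Flux falls as S = L/(4πd²), so d = √(L/(4πS)) = √(7.63×10²⁷/(4π·4160)).

d ≈ 3.82×10¹¹ m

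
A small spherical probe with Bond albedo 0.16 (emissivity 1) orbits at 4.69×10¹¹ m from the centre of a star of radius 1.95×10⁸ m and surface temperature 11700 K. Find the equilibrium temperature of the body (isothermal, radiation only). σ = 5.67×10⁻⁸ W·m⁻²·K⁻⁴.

The star's surface emits σT_*⁴; at distance d the flux is S = σT_*⁴(R_*/d)².
S = 5.67×10⁻⁸·(11700)⁴·(1.95×10⁸/4.69×10¹¹)² = 183.7 W/m².
For an isothermal sphere T⁴ = (1−a)S/(4σ) = 6.803×10⁸ K⁴.

T ≈ 161 K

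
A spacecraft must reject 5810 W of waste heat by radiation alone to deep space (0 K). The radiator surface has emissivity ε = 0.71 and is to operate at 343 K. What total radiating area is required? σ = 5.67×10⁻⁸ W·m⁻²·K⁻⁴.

A ≈ 10.4 m²

P = εσA T⁴ ⇒ A = P/(εσT⁴).
T⁴ = 1.384×10¹⁰ K⁴.
A = 5810/(0.71 × 5.67×10⁻⁸ × 1.384×10¹⁰).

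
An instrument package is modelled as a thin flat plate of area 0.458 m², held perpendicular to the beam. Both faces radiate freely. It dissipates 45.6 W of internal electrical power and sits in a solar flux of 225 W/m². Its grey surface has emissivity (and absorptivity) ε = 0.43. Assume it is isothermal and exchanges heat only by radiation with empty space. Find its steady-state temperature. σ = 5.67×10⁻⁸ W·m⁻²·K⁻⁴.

T ≈ 252 K

At steady state, absorbed solar power + internal power = radiated power.
Absorbed: α·S·A_cross = 0.43·225·0.4580 = 44.31 W (cross-section A).
Total input = 44.31 + 45.6 = 89.91 W.
Radiated: εσ·A_surf·T⁴ with A_surf = 2A = 0.9160 m².
T⁴ = 89.91/(0.43·5.67×10⁻⁸·0.9160) = 4.026×10⁹ K⁴.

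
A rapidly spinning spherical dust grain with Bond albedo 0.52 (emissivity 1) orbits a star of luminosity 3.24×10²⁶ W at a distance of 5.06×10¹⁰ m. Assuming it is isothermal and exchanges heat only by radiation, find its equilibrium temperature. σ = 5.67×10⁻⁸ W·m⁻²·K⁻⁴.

T ≈ 382 K

First find the stellar flux at distance d: S = L/(4πd²) = 3.24×10²⁶/(4π·(5.06×10¹⁰)²) = 10070 W/m².
For an isothermal sphere, absorbed (1−a)S·πr² = emitted σ·4πr²·T⁴, so T⁴ = (1−a)S/(4σ).
T⁴ = 0.480·10070/(4·5.67×10⁻⁸) = 2.131×10¹⁰ K⁴.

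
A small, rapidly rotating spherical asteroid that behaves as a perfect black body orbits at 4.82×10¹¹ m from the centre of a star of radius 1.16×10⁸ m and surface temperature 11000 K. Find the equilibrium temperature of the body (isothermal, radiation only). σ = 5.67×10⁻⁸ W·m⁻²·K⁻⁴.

T ≈ 121 K

The star's surface emits σT_*⁴; at distance d the flux is S = σT_*⁴(R_*/d)².
S = 5.67×10⁻⁸·(11000)⁴·(1.16×10⁸/4.82×10¹¹)² = 48.08 W/m².
For an isothermal sphere T⁴ = (1−a)S/(4σ) = 2.120×10⁸ K⁴.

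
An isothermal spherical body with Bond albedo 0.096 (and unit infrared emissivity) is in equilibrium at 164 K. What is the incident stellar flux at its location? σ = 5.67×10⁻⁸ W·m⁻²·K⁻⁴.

(1−a)S·πr² = σ·4πr²·T⁴ ⇒ S = 4σT⁴/(1−a).
S = 4·5.67×10⁻⁸·7.234×10⁸/0.904.

S ≈ 181 W/m²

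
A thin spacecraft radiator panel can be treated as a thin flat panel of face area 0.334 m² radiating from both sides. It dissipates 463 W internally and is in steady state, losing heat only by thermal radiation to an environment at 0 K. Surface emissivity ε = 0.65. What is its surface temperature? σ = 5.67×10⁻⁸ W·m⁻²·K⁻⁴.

Steady state: internal power = radiated power, P = εσA T⁴.
Radiating area A = 2·0.334 = 0.6680 m².
T⁴ = P/(εσA) = 463/(0.65·5.67×10⁻⁸·0.6680) = 1.881×10¹⁰ K⁴.
T = (1.881×10¹⁰)^(1/4).

T ≈ 370 K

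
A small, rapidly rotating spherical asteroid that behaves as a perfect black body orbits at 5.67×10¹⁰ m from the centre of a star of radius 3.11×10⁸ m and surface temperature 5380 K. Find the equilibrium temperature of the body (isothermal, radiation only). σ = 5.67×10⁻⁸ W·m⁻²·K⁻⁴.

The star's surface emits σT_*⁴; at distance d the flux is S = σT_*⁴(R_*/d)².
S = 5.67×10⁻⁸·(5380)⁴·(3.11×10⁸/5.67×10¹⁰)² = 1429 W/m².
For an isothermal sphere T⁴ = (1−a)S/(4σ) = 6.301×10⁹ K⁴.

T ≈ 282 K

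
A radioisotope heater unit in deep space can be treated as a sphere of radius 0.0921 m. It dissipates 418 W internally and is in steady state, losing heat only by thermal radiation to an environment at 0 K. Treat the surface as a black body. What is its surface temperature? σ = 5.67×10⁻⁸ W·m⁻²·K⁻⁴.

T ≈ 513 K

Steady state: internal power = radiated power, P = εσA T⁴.
Radiating area A = 4πr² = 0.1066 m².
T⁴ = P/(εσA) = 418/(1.0·5.67×10⁻⁸·0.1066) = 6.916×10¹⁰ K⁴.
T = (6.916×10¹⁰)^(1/4).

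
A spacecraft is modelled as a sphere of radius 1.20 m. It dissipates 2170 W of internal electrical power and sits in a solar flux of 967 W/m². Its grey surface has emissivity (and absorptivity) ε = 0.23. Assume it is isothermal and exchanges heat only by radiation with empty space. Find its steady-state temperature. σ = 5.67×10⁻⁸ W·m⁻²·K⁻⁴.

At steady state, absorbed solar power + internal power = radiated power.
Absorbed: α·S·A_cross = 0.23·967·4.524 = 1006 W (cross-section πr²).
Total input = 1006 + 2170 = 3176 W.
Radiated: εσ·A_surf·T⁴ with A_surf = 4πr² = 18.10 m².
T⁴ = 3176/(0.23·5.67×10⁻⁸·18.10) = 1.346×10¹⁰ K⁴.

T ≈ 341 K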